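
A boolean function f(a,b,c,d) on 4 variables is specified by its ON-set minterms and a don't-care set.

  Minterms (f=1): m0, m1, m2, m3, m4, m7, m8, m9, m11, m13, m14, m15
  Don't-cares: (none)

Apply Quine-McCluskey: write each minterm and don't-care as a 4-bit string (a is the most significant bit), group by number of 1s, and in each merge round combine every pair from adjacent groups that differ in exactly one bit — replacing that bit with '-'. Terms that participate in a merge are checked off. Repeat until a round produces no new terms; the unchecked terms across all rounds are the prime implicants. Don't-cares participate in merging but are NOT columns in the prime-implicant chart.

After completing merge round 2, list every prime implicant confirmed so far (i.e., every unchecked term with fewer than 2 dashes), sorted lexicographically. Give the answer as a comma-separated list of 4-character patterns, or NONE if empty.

0-00, 111-

size-2^0 implicants → 0000(✓)  0001(✓)  0010(✓)  0011(✓)  0100(✓)  0111(✓)  1000(✓)  1001(✓)  1011(✓)  1101(✓)  1110(✓)  1111(✓)
size-2^1 implicants → -000(✓)  -001(✓)  -011(✓)  -111(✓)  0-00  0-11(✓)  00-0(✓)  00-1(✓)  000-(✓)  001-(✓)  1-01(✓)  1-11(✓)  10-1(✓)  100-(✓)  11-1(✓)  111-
size-2^2 implicants → --11  -0-1  -00-  00--  1--1
Unchecked terms (primes): --11, -0-1, -00-, 0-00, 00--, 1--1, 111-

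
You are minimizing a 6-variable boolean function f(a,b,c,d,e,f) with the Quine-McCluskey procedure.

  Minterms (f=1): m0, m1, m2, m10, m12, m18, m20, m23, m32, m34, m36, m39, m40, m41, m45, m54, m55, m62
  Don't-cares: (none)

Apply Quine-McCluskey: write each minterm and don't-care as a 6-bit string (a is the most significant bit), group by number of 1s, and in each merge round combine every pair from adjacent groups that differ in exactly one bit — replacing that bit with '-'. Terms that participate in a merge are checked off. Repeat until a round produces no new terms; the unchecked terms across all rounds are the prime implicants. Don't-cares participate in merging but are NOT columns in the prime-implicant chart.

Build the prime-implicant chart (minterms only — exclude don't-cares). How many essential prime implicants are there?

11

size-2^0 implicants → 000000(✓)  000001(✓)  000010(✓)  001010(✓)  001100  010010(✓)  010100  010111(✓)  100000(✓)  100010(✓)  100100(✓)  100111(✓)  101000(✓)  101001(✓)  101101(✓)  110110(✓)  110111(✓)  111110(✓)
size-2^1 implicants → -00000(✓)  -00010(✓)  -10111  0-0010  00-010  0000-0(✓)  00000-  1-0111  10-000  100-00  1000-0(✓)  101-01  10100-  11-110  11011-
size-2^2 implicants → -000-0
Unchecked terms (primes): -000-0, -10111, 0-0010, 00-010, 00000-, 001100, 010100, 1-0111, 10-000, 100-00, 101-01, 10100-, 11-110, 11011-
Minterm coverage:
  m0 ⊆ -000-0,00000-
  m1 ⊆ 00000- [E]
  m2 ⊆ -000-0,0-0010,00-010
  m10 ⊆ 00-010 [E]
  m12 ⊆ 001100 [E]
  m18 ⊆ 0-0010 [E]
  m20 ⊆ 010100 [E]
  m23 ⊆ -10111 [E]
  m32 ⊆ -000-0,10-000,100-00
  m34 ⊆ -000-0 [E]
  m36 ⊆ 100-00 [E]
  m39 ⊆ 1-0111 [E]
  m40 ⊆ 10-000,10100-
  m41 ⊆ 101-01,10100-
  m45 ⊆ 101-01 [E]
  m54 ⊆ 11-110,11011-
  m55 ⊆ -10111,1-0111,11011-
  m62 ⊆ 11-110 [E]
E = {-000-0, -10111, 0-0010, 00-010, 00000-, 001100, 010100, 1-0111, 100-00, 101-01, 11-110}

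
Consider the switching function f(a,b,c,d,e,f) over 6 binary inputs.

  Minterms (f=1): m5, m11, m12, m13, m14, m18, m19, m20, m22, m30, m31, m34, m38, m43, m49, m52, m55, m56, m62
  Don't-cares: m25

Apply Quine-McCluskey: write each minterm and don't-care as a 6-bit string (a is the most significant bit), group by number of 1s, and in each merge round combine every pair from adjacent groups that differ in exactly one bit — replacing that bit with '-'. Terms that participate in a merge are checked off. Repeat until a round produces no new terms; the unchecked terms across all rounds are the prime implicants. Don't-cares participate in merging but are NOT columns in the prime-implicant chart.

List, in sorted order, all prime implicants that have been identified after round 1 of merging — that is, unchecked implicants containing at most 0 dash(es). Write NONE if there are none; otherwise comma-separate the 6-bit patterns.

011001, 110001, 110111, 111000

[col 0] 000101*, 001011*, 001100*, 001101*, 001110*, 010010*, 010011*, 010100*, 010110*, 011001, 011110*, 011111*, 100010*, 100110*, 101011*, 110001, 110100*, 110111, 111000, 111110*
[col 1] -01011, -10100, -11110, 0-1110, 00-101, 0011-0, 00110-, 01-110, 010-10, 01001-, 0101-0, 01111-, 100-10
Prime implicants: -01011, -10100, -11110, 0-1110, 00-101, 0011-0, 00110-, 01-110, 010-10, 01001-, 0101-0, 011001, 01111-, 100-10, 110001, 110111, 111000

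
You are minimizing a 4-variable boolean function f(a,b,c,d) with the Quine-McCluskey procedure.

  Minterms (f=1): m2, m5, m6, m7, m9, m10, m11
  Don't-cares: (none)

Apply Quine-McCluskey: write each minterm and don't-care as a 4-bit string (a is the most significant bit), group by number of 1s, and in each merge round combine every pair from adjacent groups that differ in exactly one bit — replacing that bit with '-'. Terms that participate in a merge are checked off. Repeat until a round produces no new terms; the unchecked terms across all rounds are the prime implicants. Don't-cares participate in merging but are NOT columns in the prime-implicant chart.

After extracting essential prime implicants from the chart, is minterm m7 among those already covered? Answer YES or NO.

YES

[col 0] 0010*, 0101*, 0110*, 0111*, 1001*, 1010*, 1011*
[col 1] -010, 0-10, 01-1, 011-, 10-1, 101-
Prime implicants: -010, 0-10, 01-1, 011-, 10-1, 101-
PI chart (minterm → PIs covering it):
  2 | -010,0-10
  5 | 01-1  (sole → essential)
  6 | 0-10,011-
  7 | 01-1,011-
  9 | 10-1  (sole → essential)
  10 | -010,101-
  11 | 10-1,101-
Essential prime implicants: 01-1, 10-1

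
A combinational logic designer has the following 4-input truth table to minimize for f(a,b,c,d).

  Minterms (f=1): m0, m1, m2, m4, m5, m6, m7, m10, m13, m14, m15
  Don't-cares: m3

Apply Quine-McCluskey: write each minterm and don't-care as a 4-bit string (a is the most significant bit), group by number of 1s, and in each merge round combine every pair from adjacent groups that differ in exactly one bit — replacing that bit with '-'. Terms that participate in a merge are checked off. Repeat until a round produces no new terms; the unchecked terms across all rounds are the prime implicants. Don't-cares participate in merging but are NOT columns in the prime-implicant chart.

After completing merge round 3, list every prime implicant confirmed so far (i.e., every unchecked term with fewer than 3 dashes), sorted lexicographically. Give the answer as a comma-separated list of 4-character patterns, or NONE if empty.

--10, -1-1, -11-

[col 0] 0000*, 0001*, 0010*, 0011*, 0100*, 0101*, 0110*, 0111*, 1010*, 1101*, 1110*, 1111*
[col 1] -010*, -101*, -110*, -111*, 0-00*, 0-01*, 0-10*, 0-11*, 00-0*, 00-1*, 000-*, 001-*, 01-0*, 01-1*, 010-*, 011-*, 1-10*, 11-1*, 111-*
[col 2] --10, -1-1, -11-, 0--0*, 0--1*, 0-0-*, 0-1-*, 00--*, 01--*
[col 3] 0---
Prime implicants: --10, -1-1, -11-, 0---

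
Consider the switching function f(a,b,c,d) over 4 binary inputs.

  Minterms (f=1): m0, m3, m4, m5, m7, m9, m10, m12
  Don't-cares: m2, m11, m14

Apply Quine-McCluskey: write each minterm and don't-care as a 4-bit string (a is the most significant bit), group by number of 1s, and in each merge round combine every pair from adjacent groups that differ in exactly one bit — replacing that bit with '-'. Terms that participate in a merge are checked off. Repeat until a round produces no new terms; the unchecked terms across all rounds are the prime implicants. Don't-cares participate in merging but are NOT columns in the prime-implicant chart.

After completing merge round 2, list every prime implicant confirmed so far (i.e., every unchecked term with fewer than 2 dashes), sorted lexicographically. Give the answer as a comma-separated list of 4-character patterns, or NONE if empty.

[col 0] 0000*, 0010*, 0011*, 0100*, 0101*, 0111*, 1001*, 1010*, 1011*, 1100*, 1110*
[col 1] -010*, -011*, -100, 0-00, 0-11, 00-0, 001-*, 01-1, 010-, 1-10, 10-1, 101-*, 11-0
[col 2] -01-
Prime implicants: -01-, -100, 0-00, 0-11, 00-0, 01-1, 010-, 1-10, 10-1, 11-0

-100, 0-00, 0-11, 00-0, 01-1, 010-, 1-10, 10-1, 11-0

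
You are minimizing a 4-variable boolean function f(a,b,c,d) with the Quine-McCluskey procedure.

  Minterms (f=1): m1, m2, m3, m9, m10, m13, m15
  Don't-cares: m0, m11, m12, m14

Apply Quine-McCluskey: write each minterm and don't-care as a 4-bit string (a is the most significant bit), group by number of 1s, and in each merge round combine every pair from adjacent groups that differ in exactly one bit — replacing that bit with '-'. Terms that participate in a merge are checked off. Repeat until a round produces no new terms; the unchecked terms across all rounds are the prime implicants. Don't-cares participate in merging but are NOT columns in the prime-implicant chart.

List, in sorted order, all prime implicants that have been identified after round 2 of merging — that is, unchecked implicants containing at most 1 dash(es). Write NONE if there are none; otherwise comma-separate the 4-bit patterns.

NONE

Round 0: 0000✓ 0001✓ 0010✓ 0011✓ 1001✓ 1010✓ 1011✓ 1100✓ 1101✓ 1110✓ 1111✓
Round 1: -001✓ -010✓ -011✓ 00-0✓ 00-1✓ 000-✓ 001-✓ 1-01✓ 1-10✓ 1-11✓ 10-1✓ 101-✓ 11-0✓ 11-1✓ 110-✓ 111-✓
Round 2: -0-1 -01- 00-- 1--1 1-1- 11--
PIs = {-0-1, -01-, 00--, 1--1, 1-1-, 11--}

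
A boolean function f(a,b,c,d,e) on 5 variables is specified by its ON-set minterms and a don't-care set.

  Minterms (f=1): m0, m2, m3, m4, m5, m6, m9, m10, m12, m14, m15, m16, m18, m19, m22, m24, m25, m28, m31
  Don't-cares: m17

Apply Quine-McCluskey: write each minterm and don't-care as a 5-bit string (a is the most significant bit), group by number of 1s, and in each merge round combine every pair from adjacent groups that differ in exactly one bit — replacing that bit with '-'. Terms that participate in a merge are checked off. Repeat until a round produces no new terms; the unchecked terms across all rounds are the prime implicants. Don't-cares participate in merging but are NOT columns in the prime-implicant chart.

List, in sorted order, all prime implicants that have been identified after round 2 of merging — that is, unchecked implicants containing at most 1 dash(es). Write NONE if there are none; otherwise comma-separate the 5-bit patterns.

-1001, -1100, -1111, 0010-, 0111-, 11-00

Round 0: 00000✓ 00010✓ 00011✓ 00100✓ 00101✓ 00110✓ 01001✓ 01010✓ 01100✓ 01110✓ 01111✓ 10000✓ 10001✓ 10010✓ 10011✓ 10110✓ 11000✓ 11001✓ 11100✓ 11111✓
Round 1: -0000✓ -0010✓ -0011✓ -0110✓ -1001 -1100 -1111 0-010✓ 0-100✓ 0-110✓ 00-00✓ 00-10✓ 000-0✓ 0001-✓ 001-0✓ 0010- 01-10✓ 011-0✓ 0111- 1-000✓ 1-001✓ 10-10✓ 100-0✓ 100-1✓ 1000-✓ 1001-✓ 11-00 1100-✓
Round 2: -0-10 -00-0 -001- 0--10 0-1-0 00--0 1-00- 100--
PIs = {-0-10, -00-0, -001-, -1001, -1100, -1111, 0--10, 0-1-0, 00--0, 0010-, 0111-, 1-00-, 100--, 11-00}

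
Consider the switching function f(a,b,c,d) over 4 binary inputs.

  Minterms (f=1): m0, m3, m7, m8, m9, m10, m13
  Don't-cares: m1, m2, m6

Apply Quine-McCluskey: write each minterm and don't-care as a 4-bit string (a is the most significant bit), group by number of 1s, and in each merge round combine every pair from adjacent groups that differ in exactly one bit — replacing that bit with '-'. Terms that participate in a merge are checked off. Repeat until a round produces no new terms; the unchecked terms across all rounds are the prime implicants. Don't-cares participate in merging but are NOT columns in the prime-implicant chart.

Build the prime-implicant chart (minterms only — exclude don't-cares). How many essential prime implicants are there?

size-2^0 implicants → 0000(✓)  0001(✓)  0010(✓)  0011(✓)  0110(✓)  0111(✓)  1000(✓)  1001(✓)  1010(✓)  1101(✓)
size-2^1 implicants → -000(✓)  -001(✓)  -010(✓)  0-10(✓)  0-11(✓)  00-0(✓)  00-1(✓)  000-(✓)  001-(✓)  011-(✓)  1-01  10-0(✓)  100-(✓)
size-2^2 implicants → -0-0  -00-  0-1-  00--
Unchecked terms (primes): -0-0, -00-, 0-1-, 00--, 1-01
Minterm coverage:
  m0 ⊆ -0-0,-00-,00--
  m3 ⊆ 0-1-,00--
  m7 ⊆ 0-1- [E]
  m8 ⊆ -0-0,-00-
  m9 ⊆ -00-,1-01
  m10 ⊆ -0-0 [E]
  m13 ⊆ 1-01 [E]
E = {-0-0, 0-1-, 1-01}

3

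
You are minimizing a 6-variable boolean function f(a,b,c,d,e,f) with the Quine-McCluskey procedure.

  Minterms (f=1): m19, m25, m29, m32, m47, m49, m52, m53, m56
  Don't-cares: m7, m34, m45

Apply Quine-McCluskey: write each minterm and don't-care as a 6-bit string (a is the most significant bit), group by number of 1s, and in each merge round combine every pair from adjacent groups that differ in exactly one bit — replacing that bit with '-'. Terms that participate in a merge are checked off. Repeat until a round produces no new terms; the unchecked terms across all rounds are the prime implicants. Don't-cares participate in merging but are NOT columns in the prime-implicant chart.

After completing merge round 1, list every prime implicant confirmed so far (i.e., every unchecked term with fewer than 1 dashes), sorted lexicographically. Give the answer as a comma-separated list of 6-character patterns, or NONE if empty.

000111, 010011, 111000

size-2^0 implicants → 000111  010011  011001(✓)  011101(✓)  100000(✓)  100010(✓)  101101(✓)  101111(✓)  110001(✓)  110100(✓)  110101(✓)  111000
size-2^1 implicants → 011-01  1000-0  1011-1  110-01  11010-
Unchecked terms (primes): 000111, 010011, 011-01, 1000-0, 1011-1, 110-01, 11010-, 111000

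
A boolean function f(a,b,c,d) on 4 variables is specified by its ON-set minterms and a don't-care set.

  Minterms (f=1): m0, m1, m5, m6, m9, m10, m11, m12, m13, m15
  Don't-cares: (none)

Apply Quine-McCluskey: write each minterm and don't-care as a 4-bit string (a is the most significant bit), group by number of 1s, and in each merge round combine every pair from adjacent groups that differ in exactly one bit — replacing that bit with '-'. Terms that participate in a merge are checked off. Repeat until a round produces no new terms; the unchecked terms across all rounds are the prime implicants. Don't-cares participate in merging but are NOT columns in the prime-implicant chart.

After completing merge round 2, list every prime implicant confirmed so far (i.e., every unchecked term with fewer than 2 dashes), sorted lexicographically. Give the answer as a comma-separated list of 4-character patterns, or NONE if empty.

000-, 0110, 101-, 110-

size-2^0 implicants → 0000(✓)  0001(✓)  0101(✓)  0110  1001(✓)  1010(✓)  1011(✓)  1100(✓)  1101(✓)  1111(✓)
size-2^1 implicants → -001(✓)  -101(✓)  0-01(✓)  000-  1-01(✓)  1-11(✓)  10-1(✓)  101-  11-1(✓)  110-
size-2^2 implicants → --01  1--1
Unchecked terms (primes): --01, 000-, 0110, 1--1, 101-, 110-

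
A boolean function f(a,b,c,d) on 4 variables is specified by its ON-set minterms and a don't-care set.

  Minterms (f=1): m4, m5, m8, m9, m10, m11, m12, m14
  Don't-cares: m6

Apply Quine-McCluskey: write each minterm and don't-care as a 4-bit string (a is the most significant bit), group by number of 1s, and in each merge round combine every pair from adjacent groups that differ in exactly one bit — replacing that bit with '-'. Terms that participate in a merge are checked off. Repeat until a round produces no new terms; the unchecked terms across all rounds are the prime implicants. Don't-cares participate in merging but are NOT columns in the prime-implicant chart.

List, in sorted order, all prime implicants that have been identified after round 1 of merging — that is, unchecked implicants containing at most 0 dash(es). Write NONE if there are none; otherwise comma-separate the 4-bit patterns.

NONE

size-2^0 implicants → 0100(✓)  0101(✓)  0110(✓)  1000(✓)  1001(✓)  1010(✓)  1011(✓)  1100(✓)  1110(✓)
size-2^1 implicants → -100(✓)  -110(✓)  01-0(✓)  010-  1-00(✓)  1-10(✓)  10-0(✓)  10-1(✓)  100-(✓)  101-(✓)  11-0(✓)
size-2^2 implicants → -1-0  1--0  10--
Unchecked terms (primes): -1-0, 010-, 1--0, 10--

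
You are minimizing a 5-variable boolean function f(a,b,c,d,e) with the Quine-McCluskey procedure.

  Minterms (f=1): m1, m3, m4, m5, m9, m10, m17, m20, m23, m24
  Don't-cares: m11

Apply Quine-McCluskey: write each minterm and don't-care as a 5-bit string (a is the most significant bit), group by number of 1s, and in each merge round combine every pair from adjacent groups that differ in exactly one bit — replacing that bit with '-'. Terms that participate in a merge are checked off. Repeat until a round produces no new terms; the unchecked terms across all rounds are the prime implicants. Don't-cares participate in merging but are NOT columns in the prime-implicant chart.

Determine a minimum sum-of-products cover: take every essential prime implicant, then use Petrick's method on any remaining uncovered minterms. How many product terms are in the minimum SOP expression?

[col 0] 00001*, 00011*, 00100*, 00101*, 01001*, 01010*, 01011*, 10001*, 10100*, 10111, 11000
[col 1] -0001, -0100, 0-001*, 0-011*, 00-01, 000-1*, 0010-, 010-1*, 0101-
[col 2] 0-0-1
Prime implicants: -0001, -0100, 0-0-1, 00-01, 0010-, 0101-, 10111, 11000
PI chart (minterm → PIs covering it):
  1 | -0001,0-0-1,00-01
  3 | 0-0-1  (sole → essential)
  4 | -0100,0010-
  5 | 00-01,0010-
  9 | 0-0-1  (sole → essential)
  10 | 0101-  (sole → essential)
  17 | -0001  (sole → essential)
  20 | -0100  (sole → essential)
  23 | 10111  (sole → essential)
  24 | 11000  (sole → essential)
Essential prime implicants: -0001, -0100, 0-0-1, 0101-, 10111, 11000
Petrick residual → 00-01
Minimum SOP uses 7 PIs: b'c'd'e + b'cd'e' + a'c'e + a'b'd'e + a'bc'd + ab'cde + abc'd'e'

7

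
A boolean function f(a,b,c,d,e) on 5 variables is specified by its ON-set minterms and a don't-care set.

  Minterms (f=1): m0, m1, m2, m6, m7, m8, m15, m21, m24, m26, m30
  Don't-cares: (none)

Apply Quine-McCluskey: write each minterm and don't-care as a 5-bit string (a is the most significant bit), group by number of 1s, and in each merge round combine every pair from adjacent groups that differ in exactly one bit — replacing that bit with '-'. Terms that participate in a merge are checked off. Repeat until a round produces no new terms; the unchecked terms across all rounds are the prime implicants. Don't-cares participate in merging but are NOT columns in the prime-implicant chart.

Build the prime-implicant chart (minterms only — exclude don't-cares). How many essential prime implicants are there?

4

Round 0: 00000✓ 00001✓ 00010✓ 00110✓ 00111✓ 01000✓ 01111✓ 10101 11000✓ 11010✓ 11110✓
Round 1: -1000 0-000 0-111 00-10 000-0 0000- 0011- 11-10 110-0
PIs = {-1000, 0-000, 0-111, 00-10, 000-0, 0000-, 0011-, 10101, 11-10, 110-0}
Coverage chart:
  m0: 0-000,000-0,0000-
  m1: 0000- ←essential
  m2: 00-10,000-0
  m6: 00-10,0011-
  m7: 0-111,0011-
  m8: -1000,0-000
  m15: 0-111 ←essential
  m21: 10101 ←essential
  m24: -1000,110-0
  m26: 11-10,110-0
  m30: 11-10 ←essential
Essential: 0-111, 0000-, 10101, 11-10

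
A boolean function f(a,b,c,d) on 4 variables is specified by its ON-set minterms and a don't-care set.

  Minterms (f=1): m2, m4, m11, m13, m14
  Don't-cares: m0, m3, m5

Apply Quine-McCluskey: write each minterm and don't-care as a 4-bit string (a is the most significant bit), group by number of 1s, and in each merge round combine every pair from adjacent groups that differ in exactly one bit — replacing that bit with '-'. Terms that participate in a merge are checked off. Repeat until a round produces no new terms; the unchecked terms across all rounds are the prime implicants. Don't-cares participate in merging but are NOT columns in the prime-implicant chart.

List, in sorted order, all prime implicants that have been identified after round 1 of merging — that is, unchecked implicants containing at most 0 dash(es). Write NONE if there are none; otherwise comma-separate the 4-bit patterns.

1110

[col 0] 0000*, 0010*, 0011*, 0100*, 0101*, 1011*, 1101*, 1110
[col 1] -011, -101, 0-00, 00-0, 001-, 010-
Prime implicants: -011, -101, 0-00, 00-0, 001-, 010-, 1110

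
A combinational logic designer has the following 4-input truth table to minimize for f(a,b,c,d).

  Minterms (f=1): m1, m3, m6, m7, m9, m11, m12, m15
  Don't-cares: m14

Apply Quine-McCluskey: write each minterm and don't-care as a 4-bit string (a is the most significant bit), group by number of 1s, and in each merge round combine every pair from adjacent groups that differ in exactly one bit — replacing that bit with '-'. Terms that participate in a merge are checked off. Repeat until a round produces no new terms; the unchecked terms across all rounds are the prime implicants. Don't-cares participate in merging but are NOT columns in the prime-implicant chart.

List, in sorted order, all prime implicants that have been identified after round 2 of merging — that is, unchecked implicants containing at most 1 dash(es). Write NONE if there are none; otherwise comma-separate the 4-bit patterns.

Round 0: 0001✓ 0011✓ 0110✓ 0111✓ 1001✓ 1011✓ 1100✓ 1110✓ 1111✓
Round 1: -001✓ -011✓ -110✓ -111✓ 0-11✓ 00-1✓ 011-✓ 1-11✓ 10-1✓ 11-0 111-✓
Round 2: --11 -0-1 -11-
PIs = {--11, -0-1, -11-, 11-0}

11-0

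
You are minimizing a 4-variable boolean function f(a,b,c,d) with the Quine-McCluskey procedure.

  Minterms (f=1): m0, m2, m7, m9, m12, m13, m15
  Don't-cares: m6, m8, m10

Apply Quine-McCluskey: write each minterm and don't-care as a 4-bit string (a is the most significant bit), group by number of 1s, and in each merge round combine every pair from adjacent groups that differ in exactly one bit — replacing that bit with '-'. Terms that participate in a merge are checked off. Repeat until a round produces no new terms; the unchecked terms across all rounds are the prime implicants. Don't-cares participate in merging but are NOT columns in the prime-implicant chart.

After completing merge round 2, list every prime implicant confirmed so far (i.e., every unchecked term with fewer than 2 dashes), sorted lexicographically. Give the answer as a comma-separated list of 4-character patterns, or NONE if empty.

[col 0] 0000*, 0010*, 0110*, 0111*, 1000*, 1001*, 1010*, 1100*, 1101*, 1111*
[col 1] -000*, -010*, -111, 0-10, 00-0*, 011-, 1-00*, 1-01*, 10-0*, 100-*, 11-1, 110-*
[col 2] -0-0, 1-0-
Prime implicants: -0-0, -111, 0-10, 011-, 1-0-, 11-1

-111, 0-10, 011-, 11-1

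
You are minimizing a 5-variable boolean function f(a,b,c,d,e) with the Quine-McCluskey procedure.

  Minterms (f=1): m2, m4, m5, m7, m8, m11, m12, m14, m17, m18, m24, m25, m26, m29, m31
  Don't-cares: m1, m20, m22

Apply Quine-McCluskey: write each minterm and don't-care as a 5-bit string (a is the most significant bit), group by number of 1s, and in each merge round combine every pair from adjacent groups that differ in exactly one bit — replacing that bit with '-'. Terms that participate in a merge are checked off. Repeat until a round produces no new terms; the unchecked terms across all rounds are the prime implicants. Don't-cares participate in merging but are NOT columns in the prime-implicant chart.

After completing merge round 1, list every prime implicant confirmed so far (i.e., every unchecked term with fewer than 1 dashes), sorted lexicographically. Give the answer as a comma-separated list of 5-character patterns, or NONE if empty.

01011

[col 0] 00001*, 00010*, 00100*, 00101*, 00111*, 01000*, 01011, 01100*, 01110*, 10001*, 10010*, 10100*, 10110*, 11000*, 11001*, 11010*, 11101*, 11111*
[col 1] -0001, -0010, -0100, -1000, 0-100, 00-01, 001-1, 0010-, 01-00, 011-0, 1-001, 1-010, 10-10, 101-0, 11-01, 110-0, 1100-, 111-1
Prime implicants: -0001, -0010, -0100, -1000, 0-100, 00-01, 001-1, 0010-, 01-00, 01011, 011-0, 1-001, 1-010, 10-10, 101-0, 11-01, 110-0, 1100-, 111-1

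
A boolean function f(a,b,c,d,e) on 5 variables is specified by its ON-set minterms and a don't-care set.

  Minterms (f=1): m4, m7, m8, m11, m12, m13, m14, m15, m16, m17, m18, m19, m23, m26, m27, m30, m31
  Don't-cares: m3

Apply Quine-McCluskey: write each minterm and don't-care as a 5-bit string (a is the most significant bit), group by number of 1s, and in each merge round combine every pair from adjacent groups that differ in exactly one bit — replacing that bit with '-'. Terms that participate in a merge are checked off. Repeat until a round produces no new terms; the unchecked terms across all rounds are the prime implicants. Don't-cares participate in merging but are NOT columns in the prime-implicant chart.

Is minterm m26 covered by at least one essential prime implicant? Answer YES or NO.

size-2^0 implicants → 00011(✓)  00100(✓)  00111(✓)  01000(✓)  01011(✓)  01100(✓)  01101(✓)  01110(✓)  01111(✓)  10000(✓)  10001(✓)  10010(✓)  10011(✓)  10111(✓)  11010(✓)  11011(✓)  11110(✓)  11111(✓)
size-2^1 implicants → -0011(✓)  -0111(✓)  -1011(✓)  -1110(✓)  -1111(✓)  0-011(✓)  0-100  0-111(✓)  00-11(✓)  01-00  01-11(✓)  011-0(✓)  011-1(✓)  0110-(✓)  0111-(✓)  1-010(✓)  1-011(✓)  1-111(✓)  10-11(✓)  100-0(✓)  100-1(✓)  1000-(✓)  1001-(✓)  11-10(✓)  11-11(✓)  1101-(✓)  1111-(✓)
size-2^2 implicants → --011(✓)  --111(✓)  -0-11(✓)  -1-11(✓)  -111-  0--11(✓)  011--  1--11(✓)  1-01-  100--  11-1-
size-2^3 implicants → ---11
Unchecked terms (primes): ---11, -111-, 0-100, 01-00, 011--, 1-01-, 100--, 11-1-
Minterm coverage:
  m4 ⊆ 0-100 [E]
  m7 ⊆ ---11 [E]
  m8 ⊆ 01-00 [E]
  m11 ⊆ ---11 [E]
  m12 ⊆ 0-100,01-00,011--
  m13 ⊆ 011-- [E]
  m14 ⊆ -111-,011--
  m15 ⊆ ---11,-111-,011--
  m16 ⊆ 100-- [E]
  m17 ⊆ 100-- [E]
  m18 ⊆ 1-01-,100--
  m19 ⊆ ---11,1-01-,100--
  m23 ⊆ ---11 [E]
  m26 ⊆ 1-01-,11-1-
  m27 ⊆ ---11,1-01-,11-1-
  m30 ⊆ -111-,11-1-
  m31 ⊆ ---11,-111-,11-1-
E = {---11, 0-100, 01-00, 011--, 100--}

NO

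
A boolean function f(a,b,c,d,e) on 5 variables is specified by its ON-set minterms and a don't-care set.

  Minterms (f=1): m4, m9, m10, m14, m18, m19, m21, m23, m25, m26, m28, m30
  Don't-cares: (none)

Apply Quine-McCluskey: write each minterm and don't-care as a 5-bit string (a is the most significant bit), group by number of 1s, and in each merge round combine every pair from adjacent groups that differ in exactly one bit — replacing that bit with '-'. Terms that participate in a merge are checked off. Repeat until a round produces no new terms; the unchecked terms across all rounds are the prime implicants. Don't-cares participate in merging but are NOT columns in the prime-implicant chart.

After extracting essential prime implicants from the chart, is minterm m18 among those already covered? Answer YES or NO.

size-2^0 implicants → 00100  01001(✓)  01010(✓)  01110(✓)  10010(✓)  10011(✓)  10101(✓)  10111(✓)  11001(✓)  11010(✓)  11100(✓)  11110(✓)
size-2^1 implicants → -1001  -1010(✓)  -1110(✓)  01-10(✓)  1-010  10-11  1001-  101-1  11-10(✓)  111-0
size-2^2 implicants → -1-10
Unchecked terms (primes): -1-10, -1001, 00100, 1-010, 10-11, 1001-, 101-1, 111-0
Minterm coverage:
  m4 ⊆ 00100 [E]
  m9 ⊆ -1001 [E]
  m10 ⊆ -1-10 [E]
  m14 ⊆ -1-10 [E]
  m18 ⊆ 1-010,1001-
  m19 ⊆ 10-11,1001-
  m21 ⊆ 101-1 [E]
  m23 ⊆ 10-11,101-1
  m25 ⊆ -1001 [E]
  m26 ⊆ -1-10,1-010
  m28 ⊆ 111-0 [E]
  m30 ⊆ -1-10,111-0
E = {-1-10, -1001, 00100, 101-1, 111-0}

NO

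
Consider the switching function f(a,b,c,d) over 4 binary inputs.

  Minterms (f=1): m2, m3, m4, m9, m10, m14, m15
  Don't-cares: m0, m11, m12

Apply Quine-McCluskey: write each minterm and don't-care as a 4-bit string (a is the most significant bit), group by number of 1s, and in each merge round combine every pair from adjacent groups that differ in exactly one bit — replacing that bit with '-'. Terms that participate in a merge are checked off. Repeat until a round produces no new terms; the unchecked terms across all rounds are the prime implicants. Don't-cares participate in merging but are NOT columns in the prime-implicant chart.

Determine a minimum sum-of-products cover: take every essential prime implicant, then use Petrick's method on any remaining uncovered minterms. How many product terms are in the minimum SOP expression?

4

Round 0: 0000✓ 0010✓ 0011✓ 0100✓ 1001✓ 1010✓ 1011✓ 1100✓ 1110✓ 1111✓
Round 1: -010✓ -011✓ -100 0-00 00-0 001-✓ 1-10✓ 1-11✓ 10-1 101-✓ 11-0 111-✓
Round 2: -01- 1-1-
PIs = {-01-, -100, 0-00, 00-0, 1-1-, 10-1, 11-0}
Coverage chart:
  m2: -01-,00-0
  m3: -01- ←essential
  m4: -100,0-00
  m9: 10-1 ←essential
  m10: -01-,1-1-
  m14: 1-1-,11-0
  m15: 1-1- ←essential
Essential: -01-, 1-1-, 10-1
Petrick residual → -100
Min cover (4 terms): b'c + bc'd' + ac + ab'd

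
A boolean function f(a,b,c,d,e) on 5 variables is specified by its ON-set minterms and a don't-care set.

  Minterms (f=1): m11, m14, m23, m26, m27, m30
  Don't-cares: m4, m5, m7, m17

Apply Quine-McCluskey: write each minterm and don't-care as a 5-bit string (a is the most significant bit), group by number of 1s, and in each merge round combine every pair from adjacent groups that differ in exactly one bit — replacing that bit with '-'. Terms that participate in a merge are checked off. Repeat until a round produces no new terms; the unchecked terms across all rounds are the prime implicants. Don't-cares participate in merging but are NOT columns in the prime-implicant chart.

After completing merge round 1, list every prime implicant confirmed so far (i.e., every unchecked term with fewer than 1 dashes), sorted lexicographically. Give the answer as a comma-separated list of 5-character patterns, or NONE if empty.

10001

[col 0] 00100*, 00101*, 00111*, 01011*, 01110*, 10001, 10111*, 11010*, 11011*, 11110*
[col 1] -0111, -1011, -1110, 001-1, 0010-, 11-10, 1101-
Prime implicants: -0111, -1011, -1110, 001-1, 0010-, 10001, 11-10, 1101-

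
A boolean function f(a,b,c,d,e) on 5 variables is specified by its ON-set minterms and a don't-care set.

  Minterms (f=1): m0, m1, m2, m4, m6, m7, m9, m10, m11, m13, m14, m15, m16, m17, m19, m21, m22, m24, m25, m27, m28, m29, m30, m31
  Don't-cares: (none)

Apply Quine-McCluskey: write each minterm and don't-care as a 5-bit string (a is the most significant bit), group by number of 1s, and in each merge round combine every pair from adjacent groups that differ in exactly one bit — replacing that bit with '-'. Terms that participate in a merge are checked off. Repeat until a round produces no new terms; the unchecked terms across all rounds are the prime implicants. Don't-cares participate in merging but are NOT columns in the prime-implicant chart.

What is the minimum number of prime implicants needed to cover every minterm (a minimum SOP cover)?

[col 0] 00000*, 00001*, 00010*, 00100*, 00110*, 00111*, 01001*, 01010*, 01011*, 01101*, 01110*, 01111*, 10000*, 10001*, 10011*, 10101*, 10110*, 11000*, 11001*, 11011*, 11100*, 11101*, 11110*, 11111*
[col 1] -0000*, -0001*, -0110*, -1001*, -1011*, -1101*, -1110*, -1111*, 0-001*, 0-010*, 0-110*, 0-111*, 00-00*, 00-10*, 000-0*, 0000-*, 001-0*, 0011-*, 01-01*, 01-10*, 01-11*, 010-1*, 0101-*, 011-1*, 0111-*, 1-000*, 1-001*, 1-011*, 1-101*, 1-110*, 10-01*, 100-1*, 1000-*, 11-00*, 11-01*, 11-11*, 110-1*, 1100-*, 111-0*, 111-1*, 1110-*, 1111-*
[col 2] --001, --110, -000-, -1-01*, -1-11*, -10-1*, -11-1*, -111-, 0--10, 0-11-, 00--0, 01--1*, 01-1-, 1--01, 1-0-1, 1-00-, 11--1*, 11-0-, 111--
[col 3] -1--1
Prime implicants: --001, --110, -000-, -1--1, -111-, 0--10, 0-11-, 00--0, 01-1-, 1--01, 1-0-1, 1-00-, 11-0-, 111--
PI chart (minterm → PIs covering it):
  0 | -000-,00--0
  1 | --001,-000-
  2 | 0--10,00--0
  4 | 00--0  (sole → essential)
  6 | --110,0--10,0-11-,00--0
  7 | 0-11-  (sole → essential)
  9 | --001,-1--1
  10 | 0--10,01-1-
  11 | -1--1,01-1-
  13 | -1--1  (sole → essential)
  14 | --110,-111-,0--10,0-11-,01-1-
  15 | -1--1,-111-,0-11-,01-1-
  16 | -000-,1-00-
  17 | --001,-000-,1--01,1-0-1,1-00-
  19 | 1-0-1  (sole → essential)
  21 | 1--01  (sole → essential)
  22 | --110  (sole → essential)
  24 | 1-00-,11-0-
  25 | --001,-1--1,1--01,1-0-1,1-00-,11-0-
  27 | -1--1,1-0-1
  28 | 11-0-,111--
  29 | -1--1,1--01,11-0-,111--
  30 | --110,-111-,111--
  31 | -1--1,-111-,111--
Essential prime implicants: --110, -1--1, 0-11-, 00--0, 1--01, 1-0-1
Petrick residual → -000-, 0--10, 11-0-
Minimum SOP uses 9 PIs: cde' + b'c'd' + be + a'de' + a'cd + a'b'e' + ad'e + ac'e + abd'

9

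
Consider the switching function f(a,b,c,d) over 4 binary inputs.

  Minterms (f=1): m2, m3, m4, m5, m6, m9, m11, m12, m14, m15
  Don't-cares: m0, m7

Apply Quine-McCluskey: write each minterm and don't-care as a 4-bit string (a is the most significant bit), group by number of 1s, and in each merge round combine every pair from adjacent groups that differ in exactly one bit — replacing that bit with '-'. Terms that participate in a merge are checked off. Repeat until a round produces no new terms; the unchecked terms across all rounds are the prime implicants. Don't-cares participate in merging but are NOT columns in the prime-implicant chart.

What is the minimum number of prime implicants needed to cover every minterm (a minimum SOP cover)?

[col 0] 0000*, 0010*, 0011*, 0100*, 0101*, 0110*, 0111*, 1001*, 1011*, 1100*, 1110*, 1111*
[col 1] -011*, -100*, -110*, -111*, 0-00*, 0-10*, 0-11*, 00-0*, 001-*, 01-0*, 01-1*, 010-*, 011-*, 1-11*, 10-1, 11-0*, 111-*
[col 2] --11, -1-0, -11-, 0--0, 0-1-, 01--
Prime implicants: --11, -1-0, -11-, 0--0, 0-1-, 01--, 10-1
PI chart (minterm → PIs covering it):
  2 | 0--0,0-1-
  3 | --11,0-1-
  4 | -1-0,0--0,01--
  5 | 01--  (sole → essential)
  6 | -1-0,-11-,0--0,0-1-,01--
  9 | 10-1  (sole → essential)
  11 | --11,10-1
  12 | -1-0  (sole → essential)
  14 | -1-0,-11-
  15 | --11,-11-
Essential prime implicants: -1-0, 01--, 10-1
Petrick residual → --11, 0--0
Minimum SOP uses 5 PIs: cd + bd' + a'd' + a'b + ab'd

5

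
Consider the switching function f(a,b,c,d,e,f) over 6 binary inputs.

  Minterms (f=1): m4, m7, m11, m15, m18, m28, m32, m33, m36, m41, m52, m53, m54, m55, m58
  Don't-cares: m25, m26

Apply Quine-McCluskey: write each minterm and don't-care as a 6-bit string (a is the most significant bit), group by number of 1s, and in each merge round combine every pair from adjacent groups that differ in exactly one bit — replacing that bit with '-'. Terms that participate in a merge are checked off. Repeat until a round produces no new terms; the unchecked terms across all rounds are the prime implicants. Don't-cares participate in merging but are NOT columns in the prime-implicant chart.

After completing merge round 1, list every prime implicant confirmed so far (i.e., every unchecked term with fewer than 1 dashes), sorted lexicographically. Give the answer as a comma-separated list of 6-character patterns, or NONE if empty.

size-2^0 implicants → 000100(✓)  000111(✓)  001011(✓)  001111(✓)  010010(✓)  011001  011010(✓)  011100  100000(✓)  100001(✓)  100100(✓)  101001(✓)  110100(✓)  110101(✓)  110110(✓)  110111(✓)  111010(✓)
size-2^1 implicants → -00100  -11010  00-111  001-11  01-010  1-0100  10-001  100-00  10000-  1101-0(✓)  1101-1(✓)  11010-(✓)  11011-(✓)
size-2^2 implicants → 1101--
Unchecked terms (primes): -00100, -11010, 00-111, 001-11, 01-010, 011001, 011100, 1-0100, 10-001, 100-00, 10000-, 1101--

011001, 011100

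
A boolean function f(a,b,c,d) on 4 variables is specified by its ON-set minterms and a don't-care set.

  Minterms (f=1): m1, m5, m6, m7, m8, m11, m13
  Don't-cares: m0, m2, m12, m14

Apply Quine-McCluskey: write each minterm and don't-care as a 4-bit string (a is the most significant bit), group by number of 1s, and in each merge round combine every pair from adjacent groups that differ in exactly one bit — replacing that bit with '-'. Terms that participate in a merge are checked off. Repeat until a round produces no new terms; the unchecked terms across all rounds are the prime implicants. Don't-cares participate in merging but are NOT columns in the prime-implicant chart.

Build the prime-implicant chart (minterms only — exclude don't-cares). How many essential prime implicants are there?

Round 0: 0000✓ 0001✓ 0010✓ 0101✓ 0110✓ 0111✓ 1000✓ 1011 1100✓ 1101✓ 1110✓
Round 1: -000 -101 -110 0-01 0-10 00-0 000- 01-1 011- 1-00 11-0 110-
PIs = {-000, -101, -110, 0-01, 0-10, 00-0, 000-, 01-1, 011-, 1-00, 1011, 11-0, 110-}
Coverage chart:
  m1: 0-01,000-
  m5: -101,0-01,01-1
  m6: -110,0-10,011-
  m7: 01-1,011-
  m8: -000,1-00
  m11: 1011 ←essential
  m13: -101,110-
Essential: 1011

1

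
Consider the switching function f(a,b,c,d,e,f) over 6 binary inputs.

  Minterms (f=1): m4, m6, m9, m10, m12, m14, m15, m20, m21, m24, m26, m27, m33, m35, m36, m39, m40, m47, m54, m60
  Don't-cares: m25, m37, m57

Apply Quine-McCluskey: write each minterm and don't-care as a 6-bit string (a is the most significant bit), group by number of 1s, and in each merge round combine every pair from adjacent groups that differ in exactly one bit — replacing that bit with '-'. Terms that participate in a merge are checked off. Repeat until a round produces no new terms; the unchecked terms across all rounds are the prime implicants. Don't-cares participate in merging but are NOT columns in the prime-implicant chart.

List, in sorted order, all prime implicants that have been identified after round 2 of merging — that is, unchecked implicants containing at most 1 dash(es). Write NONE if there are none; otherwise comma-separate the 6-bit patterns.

-00100, -01111, -11001, 0-0100, 0-1001, 0-1010, 001-10, 00111-, 01010-, 10-111, 10010-, 101000, 110110, 111100

size-2^0 implicants → 000100(✓)  000110(✓)  001001(✓)  001010(✓)  001100(✓)  001110(✓)  001111(✓)  010100(✓)  010101(✓)  011000(✓)  011001(✓)  011010(✓)  011011(✓)  100001(✓)  100011(✓)  100100(✓)  100101(✓)  100111(✓)  101000  101111(✓)  110110  111001(✓)  111100
size-2^1 implicants → -00100  -01111  -11001  0-0100  0-1001  0-1010  00-100(✓)  00-110(✓)  0001-0(✓)  001-10  0011-0(✓)  00111-  01010-  0110-0(✓)  0110-1(✓)  01100-(✓)  01101-(✓)  10-111  100-01(✓)  100-11(✓)  1000-1(✓)  1001-1(✓)  10010-
size-2^2 implicants → 00-1-0  0110--  100--1
Unchecked terms (primes): -00100, -01111, -11001, 0-0100, 0-1001, 0-1010, 00-1-0, 001-10, 00111-, 01010-, 0110--, 10-111, 100--1, 10010-, 101000, 110110, 111100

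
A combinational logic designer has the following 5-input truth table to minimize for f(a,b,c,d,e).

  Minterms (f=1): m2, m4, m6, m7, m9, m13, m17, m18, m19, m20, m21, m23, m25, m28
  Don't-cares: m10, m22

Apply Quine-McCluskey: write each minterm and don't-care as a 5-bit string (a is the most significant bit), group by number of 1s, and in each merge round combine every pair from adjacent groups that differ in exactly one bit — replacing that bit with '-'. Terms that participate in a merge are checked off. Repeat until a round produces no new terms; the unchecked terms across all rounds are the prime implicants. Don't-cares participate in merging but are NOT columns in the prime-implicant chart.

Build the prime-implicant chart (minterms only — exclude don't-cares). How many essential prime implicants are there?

4

size-2^0 implicants → 00010(✓)  00100(✓)  00110(✓)  00111(✓)  01001(✓)  01010(✓)  01101(✓)  10001(✓)  10010(✓)  10011(✓)  10100(✓)  10101(✓)  10110(✓)  10111(✓)  11001(✓)  11100(✓)
size-2^1 implicants → -0010(✓)  -0100(✓)  -0110(✓)  -0111(✓)  -1001  0-010  00-10(✓)  001-0(✓)  0011-(✓)  01-01  1-001  1-100  10-01(✓)  10-10(✓)  10-11(✓)  100-1(✓)  1001-(✓)  101-0(✓)  101-1(✓)  1010-(✓)  1011-(✓)
size-2^2 implicants → -0-10  -01-0  -011-  10--1  10-1-  101--
Unchecked terms (primes): -0-10, -01-0, -011-, -1001, 0-010, 01-01, 1-001, 1-100, 10--1, 10-1-, 101--
Minterm coverage:
  m2 ⊆ -0-10,0-010
  m4 ⊆ -01-0 [E]
  m6 ⊆ -0-10,-01-0,-011-
  m7 ⊆ -011- [E]
  m9 ⊆ -1001,01-01
  m13 ⊆ 01-01 [E]
  m17 ⊆ 1-001,10--1
  m18 ⊆ -0-10,10-1-
  m19 ⊆ 10--1,10-1-
  m20 ⊆ -01-0,1-100,101--
  m21 ⊆ 10--1,101--
  m23 ⊆ -011-,10--1,10-1-,101--
  m25 ⊆ -1001,1-001
  m28 ⊆ 1-100 [E]
E = {-01-0, -011-, 01-01, 1-100}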